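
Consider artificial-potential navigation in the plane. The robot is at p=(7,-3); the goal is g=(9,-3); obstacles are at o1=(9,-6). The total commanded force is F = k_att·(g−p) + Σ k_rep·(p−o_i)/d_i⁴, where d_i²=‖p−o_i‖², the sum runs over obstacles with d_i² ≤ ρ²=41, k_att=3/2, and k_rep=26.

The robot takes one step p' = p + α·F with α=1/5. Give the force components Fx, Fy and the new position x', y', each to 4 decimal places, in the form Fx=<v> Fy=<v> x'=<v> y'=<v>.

F_att = 3/2·(g−p) = 3/2·(2,0) = (3.0000,0.0000)
o1: d²=13 ≤ ρ²=41; F_rep = 26·(-2,3)/13² = (-0.3077,0.4615)
F = F_att + ΣF_rep = (2.6923,0.4615)
p' = p + 1/5·F = (7.5385,-2.9077)

Fx=2.6923 Fy=0.4615 x'=7.5385 y'=-2.9077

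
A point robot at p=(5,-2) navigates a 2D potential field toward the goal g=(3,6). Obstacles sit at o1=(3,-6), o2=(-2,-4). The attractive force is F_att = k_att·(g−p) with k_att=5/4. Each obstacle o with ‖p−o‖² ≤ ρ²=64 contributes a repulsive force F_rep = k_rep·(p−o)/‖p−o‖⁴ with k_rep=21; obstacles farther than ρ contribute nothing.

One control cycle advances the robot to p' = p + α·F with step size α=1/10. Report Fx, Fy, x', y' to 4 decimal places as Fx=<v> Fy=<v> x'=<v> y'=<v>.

F_att = 5/4·(g−p) = 5/4·(-2,8) = (-2.5000,10.0000)
o1: d²=20 ≤ ρ²=64; F_rep = 21·(2,4)/20² = (0.1050,0.2100)
o2: d²=53 ≤ ρ²=64; F_rep = 21·(7,2)/53² = (0.0523,0.0150)
F = F_att + ΣF_rep = (-2.3427,10.2250)
p' = p + 1/10·F = (4.7657,-0.9775)

Fx=-2.3427 Fy=10.2250 x'=4.7657 y'=-0.9775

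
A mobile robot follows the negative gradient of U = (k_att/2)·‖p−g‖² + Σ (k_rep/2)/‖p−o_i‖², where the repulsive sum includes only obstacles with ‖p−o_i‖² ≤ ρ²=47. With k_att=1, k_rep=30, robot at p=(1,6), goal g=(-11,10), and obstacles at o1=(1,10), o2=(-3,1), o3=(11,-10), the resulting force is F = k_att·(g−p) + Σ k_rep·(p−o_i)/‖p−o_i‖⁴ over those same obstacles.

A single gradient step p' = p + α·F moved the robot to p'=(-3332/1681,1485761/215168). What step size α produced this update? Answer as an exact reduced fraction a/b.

F_att = 1·(g−p) = 1·(-12,4) = (-12.0000,4.0000)
o1: d²=16 ≤ ρ²=47; F_rep = 30·(0,-4)/16² = (0.0000,-0.4688)
o2: d²=41 ≤ ρ²=47; F_rep = 30·(4,5)/41² = (0.0714,0.0892)
o3: d²=356 > ρ²=47 → inactive
F = F_att + ΣF_rep = (-11.9286,3.6205)
Δp = p'−p = (-2.9822,0.9051); α = Δx/Fx = (-5013/1681) / (-20052/1681) = 1/4
check: Δy/Fy = (194753/215168) / (194753/53792) = 1/4 ✓

α = 1/4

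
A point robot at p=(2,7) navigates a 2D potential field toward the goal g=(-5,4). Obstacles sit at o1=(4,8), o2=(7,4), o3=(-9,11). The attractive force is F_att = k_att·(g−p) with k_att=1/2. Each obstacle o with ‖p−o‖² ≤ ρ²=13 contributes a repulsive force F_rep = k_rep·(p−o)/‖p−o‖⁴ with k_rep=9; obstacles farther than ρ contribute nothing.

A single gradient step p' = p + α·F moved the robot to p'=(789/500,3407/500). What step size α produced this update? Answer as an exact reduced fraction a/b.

F_att = 1/2·(g−p) = 1/2·(-7,-3) = (-3.5000,-1.5000)
o1: d²=5 ≤ ρ²=13; F_rep = 9·(-2,-1)/5² = (-0.7200,-0.3600)
o2: d²=34 > ρ²=13 → inactive
o3: d²=137 > ρ²=13 → inactive
F = F_att + ΣF_rep = (-4.2200,-1.8600)
Δp = p'−p = (-0.4220,-0.1860); α = Δx/Fx = (-211/500) / (-211/50) = 1/10
check: Δy/Fy = (-93/500) / (-93/50) = 1/10 ✓

α = 1/10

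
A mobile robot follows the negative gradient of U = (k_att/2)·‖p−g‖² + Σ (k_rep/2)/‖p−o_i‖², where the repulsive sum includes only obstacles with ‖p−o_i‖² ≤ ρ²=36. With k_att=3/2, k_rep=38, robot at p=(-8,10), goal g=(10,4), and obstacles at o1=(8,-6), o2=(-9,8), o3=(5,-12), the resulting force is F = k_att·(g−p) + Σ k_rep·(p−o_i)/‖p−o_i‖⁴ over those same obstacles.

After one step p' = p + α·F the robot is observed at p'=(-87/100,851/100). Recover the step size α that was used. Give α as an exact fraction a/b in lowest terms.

F_att = 3/2·(g−p) = 3/2·(18,-6) = (27.0000,-9.0000)
o1: d²=512 > ρ²=36 → inactive
o2: d²=5 ≤ ρ²=36; F_rep = 38·(1,2)/5² = (1.5200,3.0400)
o3: d²=653 > ρ²=36 → inactive
F = F_att + ΣF_rep = (28.5200,-5.9600)
Δp = p'−p = (7.1300,-1.4900); α = Δx/Fx = (713/100) / (713/25) = 1/4
check: Δy/Fy = (-149/100) / (-149/25) = 1/4 ✓

α = 1/4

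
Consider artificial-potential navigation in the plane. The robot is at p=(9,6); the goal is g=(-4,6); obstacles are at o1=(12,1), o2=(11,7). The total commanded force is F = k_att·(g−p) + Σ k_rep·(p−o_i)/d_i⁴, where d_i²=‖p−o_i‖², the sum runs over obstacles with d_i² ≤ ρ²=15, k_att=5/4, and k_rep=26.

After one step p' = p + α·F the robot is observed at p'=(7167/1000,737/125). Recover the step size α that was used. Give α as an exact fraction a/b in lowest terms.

α = 1/10

F_att = 5/4·(g−p) = 5/4·(-13,0) = (-16.2500,0.0000)
o1: d²=34 > ρ²=15 → inactive
o2: d²=5 ≤ ρ²=15; F_rep = 26·(-2,-1)/5² = (-2.0800,-1.0400)
F = F_att + ΣF_rep = (-18.3300,-1.0400)
Δp = p'−p = (-1.8330,-0.1040); α = Δx/Fx = (-1833/1000) / (-1833/100) = 1/10
check: Δy/Fy = (-13/125) / (-26/25) = 1/10 ✓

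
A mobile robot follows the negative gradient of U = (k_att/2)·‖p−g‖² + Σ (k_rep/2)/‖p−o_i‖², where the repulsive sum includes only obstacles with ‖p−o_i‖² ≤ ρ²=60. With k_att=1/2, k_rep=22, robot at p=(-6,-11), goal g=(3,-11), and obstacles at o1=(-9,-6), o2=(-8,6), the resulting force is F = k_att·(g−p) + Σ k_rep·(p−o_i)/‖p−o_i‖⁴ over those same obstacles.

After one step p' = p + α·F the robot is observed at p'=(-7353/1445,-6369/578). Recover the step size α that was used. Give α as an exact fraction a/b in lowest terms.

F_att = 1/2·(g−p) = 1/2·(9,0) = (4.5000,0.0000)
o1: d²=34 ≤ ρ²=60; F_rep = 22·(3,-5)/34² = (0.0571,-0.0952)
o2: d²=293 > ρ²=60 → inactive
F = F_att + ΣF_rep = (4.5571,-0.0952)
Δp = p'−p = (0.9114,-0.0190); α = Δx/Fx = (1317/1445) / (1317/289) = 1/5
check: Δy/Fy = (-11/578) / (-55/578) = 1/5 ✓

α = 1/5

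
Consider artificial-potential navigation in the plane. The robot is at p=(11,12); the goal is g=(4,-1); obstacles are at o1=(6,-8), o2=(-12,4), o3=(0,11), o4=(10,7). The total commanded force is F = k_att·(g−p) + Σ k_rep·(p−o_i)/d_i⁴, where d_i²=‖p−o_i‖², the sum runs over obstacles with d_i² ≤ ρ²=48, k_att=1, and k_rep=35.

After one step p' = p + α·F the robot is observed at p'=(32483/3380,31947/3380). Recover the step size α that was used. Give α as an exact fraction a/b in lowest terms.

α = 1/5

F_att = 1·(g−p) = 1·(-7,-13) = (-7.0000,-13.0000)
o1: d²=425 > ρ²=48 → inactive
o2: d²=593 > ρ²=48 → inactive
o3: d²=122 > ρ²=48 → inactive
o4: d²=26 ≤ ρ²=48; F_rep = 35·(1,5)/26² = (0.0518,0.2589)
F = F_att + ΣF_rep = (-6.9482,-12.7411)
Δp = p'−p = (-1.3896,-2.5482); α = Δx/Fx = (-4697/3380) / (-4697/676) = 1/5
check: Δy/Fy = (-8613/3380) / (-8613/676) = 1/5 ✓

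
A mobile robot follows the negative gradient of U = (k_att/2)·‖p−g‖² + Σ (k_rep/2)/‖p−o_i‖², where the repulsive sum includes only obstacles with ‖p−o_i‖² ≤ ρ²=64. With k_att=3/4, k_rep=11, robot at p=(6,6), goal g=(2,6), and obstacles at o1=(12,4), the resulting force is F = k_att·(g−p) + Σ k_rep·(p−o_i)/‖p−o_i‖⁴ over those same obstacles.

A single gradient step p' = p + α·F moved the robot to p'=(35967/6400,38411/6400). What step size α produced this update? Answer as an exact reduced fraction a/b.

α = 1/8

F_att = 3/4·(g−p) = 3/4·(-4,0) = (-3.0000,0.0000)
o1: d²=40 ≤ ρ²=64; F_rep = 11·(-6,2)/40² = (-0.0413,0.0138)
F = F_att + ΣF_rep = (-3.0412,0.0138)
Δp = p'−p = (-0.3802,0.0017); α = Δx/Fx = (-2433/6400) / (-2433/800) = 1/8
check: Δy/Fy = (11/6400) / (11/800) = 1/8 ✓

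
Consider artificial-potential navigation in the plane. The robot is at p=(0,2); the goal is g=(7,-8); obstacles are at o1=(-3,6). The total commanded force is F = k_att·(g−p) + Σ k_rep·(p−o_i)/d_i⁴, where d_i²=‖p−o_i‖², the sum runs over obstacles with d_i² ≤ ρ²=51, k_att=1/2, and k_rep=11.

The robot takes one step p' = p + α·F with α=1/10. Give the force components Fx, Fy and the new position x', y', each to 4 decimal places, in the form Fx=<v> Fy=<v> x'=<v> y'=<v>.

Fx=3.5528 Fy=-5.0704 x'=0.3553 y'=1.4930

F_att = 1/2·(g−p) = 1/2·(7,-10) = (3.5000,-5.0000)
o1: d²=25 ≤ ρ²=51; F_rep = 11·(3,-4)/25² = (0.0528,-0.0704)
F = F_att + ΣF_rep = (3.5528,-5.0704)
p' = p + 1/10·F = (0.3553,1.4930)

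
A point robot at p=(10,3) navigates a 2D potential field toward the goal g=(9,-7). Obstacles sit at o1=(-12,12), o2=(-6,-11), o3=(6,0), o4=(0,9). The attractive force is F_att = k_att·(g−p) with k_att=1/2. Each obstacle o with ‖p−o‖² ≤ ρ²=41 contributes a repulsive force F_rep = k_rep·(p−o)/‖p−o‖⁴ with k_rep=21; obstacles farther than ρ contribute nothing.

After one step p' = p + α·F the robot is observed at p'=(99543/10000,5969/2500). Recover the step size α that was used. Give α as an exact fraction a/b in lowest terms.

F_att = 1/2·(g−p) = 1/2·(-1,-10) = (-0.5000,-5.0000)
o1: d²=565 > ρ²=41 → inactive
o2: d²=452 > ρ²=41 → inactive
o3: d²=25 ≤ ρ²=41; F_rep = 21·(4,3)/25² = (0.1344,0.1008)
o4: d²=136 > ρ²=41 → inactive
F = F_att + ΣF_rep = (-0.3656,-4.8992)
Δp = p'−p = (-0.0457,-0.6124); α = Δx/Fx = (-457/10000) / (-457/1250) = 1/8
check: Δy/Fy = (-1531/2500) / (-3062/625) = 1/8 ✓

α = 1/8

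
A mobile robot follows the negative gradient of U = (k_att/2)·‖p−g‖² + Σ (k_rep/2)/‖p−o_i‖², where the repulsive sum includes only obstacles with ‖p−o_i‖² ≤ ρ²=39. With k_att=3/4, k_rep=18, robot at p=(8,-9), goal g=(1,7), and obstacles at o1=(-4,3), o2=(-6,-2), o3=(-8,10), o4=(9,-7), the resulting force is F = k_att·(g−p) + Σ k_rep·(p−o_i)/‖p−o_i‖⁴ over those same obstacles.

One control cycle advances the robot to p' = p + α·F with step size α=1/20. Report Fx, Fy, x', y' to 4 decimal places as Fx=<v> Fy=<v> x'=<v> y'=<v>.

Fx=-5.9700 Fy=10.5600 x'=7.7015 y'=-8.4720

F_att = 3/4·(g−p) = 3/4·(-7,16) = (-5.2500,12.0000)
o1: d²=288 > ρ²=39 → inactive
o2: d²=245 > ρ²=39 → inactive
o3: d²=617 > ρ²=39 → inactive
o4: d²=5 ≤ ρ²=39; F_rep = 18·(-1,-2)/5² = (-0.7200,-1.4400)
F = F_att + ΣF_rep = (-5.9700,10.5600)
p' = p + 1/20·F = (7.7015,-8.4720)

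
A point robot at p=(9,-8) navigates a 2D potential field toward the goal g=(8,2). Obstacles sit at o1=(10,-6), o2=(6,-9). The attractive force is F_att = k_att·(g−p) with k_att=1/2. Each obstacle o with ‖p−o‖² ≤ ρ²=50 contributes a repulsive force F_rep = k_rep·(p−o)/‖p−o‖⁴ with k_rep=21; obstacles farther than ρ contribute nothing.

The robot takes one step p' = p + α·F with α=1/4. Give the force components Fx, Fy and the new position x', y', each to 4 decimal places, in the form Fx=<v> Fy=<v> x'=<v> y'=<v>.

F_att = 1/2·(g−p) = 1/2·(-1,10) = (-0.5000,5.0000)
o1: d²=5 ≤ ρ²=50; F_rep = 21·(-1,-2)/5² = (-0.8400,-1.6800)
o2: d²=10 ≤ ρ²=50; F_rep = 21·(3,1)/10² = (0.6300,0.2100)
F = F_att + ΣF_rep = (-0.7100,3.5300)
p' = p + 1/4·F = (8.8225,-7.1175)

Fx=-0.7100 Fy=3.5300 x'=8.8225 y'=-7.1175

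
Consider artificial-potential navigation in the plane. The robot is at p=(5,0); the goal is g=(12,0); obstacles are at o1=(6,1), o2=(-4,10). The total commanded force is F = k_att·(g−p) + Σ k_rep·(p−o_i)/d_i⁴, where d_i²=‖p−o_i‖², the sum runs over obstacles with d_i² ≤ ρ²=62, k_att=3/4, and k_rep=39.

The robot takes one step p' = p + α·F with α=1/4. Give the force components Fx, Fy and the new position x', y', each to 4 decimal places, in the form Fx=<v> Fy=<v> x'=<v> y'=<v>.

Fx=-4.5000 Fy=-9.7500 x'=3.8750 y'=-2.4375

F_att = 3/4·(g−p) = 3/4·(7,0) = (5.2500,0.0000)
o1: d²=2 ≤ ρ²=62; F_rep = 39·(-1,-1)/2² = (-9.7500,-9.7500)
o2: d²=181 > ρ²=62 → inactive
F = F_att + ΣF_rep = (-4.5000,-9.7500)
p' = p + 1/4·F = (3.8750,-2.4375)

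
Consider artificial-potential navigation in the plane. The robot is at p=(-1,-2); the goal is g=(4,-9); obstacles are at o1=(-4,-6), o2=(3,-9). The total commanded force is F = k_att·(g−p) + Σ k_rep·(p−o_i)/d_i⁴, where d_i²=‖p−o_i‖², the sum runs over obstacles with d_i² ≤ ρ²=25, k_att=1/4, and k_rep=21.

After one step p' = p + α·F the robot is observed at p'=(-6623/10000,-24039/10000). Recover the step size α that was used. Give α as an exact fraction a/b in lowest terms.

α = 1/4

F_att = 1/4·(g−p) = 1/4·(5,-7) = (1.2500,-1.7500)
o1: d²=25 ≤ ρ²=25; F_rep = 21·(3,4)/25² = (0.1008,0.1344)
o2: d²=65 > ρ²=25 → inactive
F = F_att + ΣF_rep = (1.3508,-1.6156)
Δp = p'−p = (0.3377,-0.4039); α = Δx/Fx = (3377/10000) / (3377/2500) = 1/4
check: Δy/Fy = (-4039/10000) / (-4039/2500) = 1/4 ✓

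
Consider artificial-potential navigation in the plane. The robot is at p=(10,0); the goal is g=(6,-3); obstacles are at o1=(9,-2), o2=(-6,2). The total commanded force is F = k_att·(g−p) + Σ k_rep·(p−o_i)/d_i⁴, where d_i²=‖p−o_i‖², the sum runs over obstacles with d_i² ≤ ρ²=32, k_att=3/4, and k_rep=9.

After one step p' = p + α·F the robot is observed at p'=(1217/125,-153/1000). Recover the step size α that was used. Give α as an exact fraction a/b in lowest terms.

α = 1/10

F_att = 3/4·(g−p) = 3/4·(-4,-3) = (-3.0000,-2.2500)
o1: d²=5 ≤ ρ²=32; F_rep = 9·(1,2)/5² = (0.3600,0.7200)
o2: d²=260 > ρ²=32 → inactive
F = F_att + ΣF_rep = (-2.6400,-1.5300)
Δp = p'−p = (-0.2640,-0.1530); α = Δx/Fx = (-33/125) / (-66/25) = 1/10
check: Δy/Fy = (-153/1000) / (-153/100) = 1/10 ✓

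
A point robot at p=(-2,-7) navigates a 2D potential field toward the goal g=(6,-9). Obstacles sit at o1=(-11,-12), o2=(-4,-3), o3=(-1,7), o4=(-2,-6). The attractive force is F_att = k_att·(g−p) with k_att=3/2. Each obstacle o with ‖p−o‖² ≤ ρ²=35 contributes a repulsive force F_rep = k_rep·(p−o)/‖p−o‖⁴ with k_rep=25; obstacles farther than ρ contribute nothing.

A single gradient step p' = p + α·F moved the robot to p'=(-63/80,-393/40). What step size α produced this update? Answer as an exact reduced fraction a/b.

α = 1/10

F_att = 3/2·(g−p) = 3/2·(8,-2) = (12.0000,-3.0000)
o1: d²=106 > ρ²=35 → inactive
o2: d²=20 ≤ ρ²=35; F_rep = 25·(2,-4)/20² = (0.1250,-0.2500)
o3: d²=197 > ρ²=35 → inactive
o4: d²=1 ≤ ρ²=35; F_rep = 25·(0,-1)/1² = (0.0000,-25.0000)
F = F_att + ΣF_rep = (12.1250,-28.2500)
Δp = p'−p = (1.2125,-2.8250); α = Δx/Fx = (97/80) / (97/8) = 1/10
check: Δy/Fy = (-113/40) / (-113/4) = 1/10 ✓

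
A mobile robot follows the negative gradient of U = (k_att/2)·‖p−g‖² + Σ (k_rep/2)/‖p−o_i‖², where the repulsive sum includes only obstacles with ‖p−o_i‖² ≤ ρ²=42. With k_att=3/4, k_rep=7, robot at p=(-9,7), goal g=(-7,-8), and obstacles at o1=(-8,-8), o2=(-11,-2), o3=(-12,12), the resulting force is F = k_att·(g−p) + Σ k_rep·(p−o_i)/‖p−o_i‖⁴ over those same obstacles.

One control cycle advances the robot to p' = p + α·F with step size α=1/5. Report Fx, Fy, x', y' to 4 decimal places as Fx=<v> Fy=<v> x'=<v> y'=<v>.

Fx=1.5182 Fy=-11.2803 x'=-8.6964 y'=4.7439

F_att = 3/4·(g−p) = 3/4·(2,-15) = (1.5000,-11.2500)
o1: d²=226 > ρ²=42 → inactive
o2: d²=85 > ρ²=42 → inactive
o3: d²=34 ≤ ρ²=42; F_rep = 7·(3,-5)/34² = (0.0182,-0.0303)
F = F_att + ΣF_rep = (1.5182,-11.2803)
p' = p + 1/5·F = (-8.6964,4.7439)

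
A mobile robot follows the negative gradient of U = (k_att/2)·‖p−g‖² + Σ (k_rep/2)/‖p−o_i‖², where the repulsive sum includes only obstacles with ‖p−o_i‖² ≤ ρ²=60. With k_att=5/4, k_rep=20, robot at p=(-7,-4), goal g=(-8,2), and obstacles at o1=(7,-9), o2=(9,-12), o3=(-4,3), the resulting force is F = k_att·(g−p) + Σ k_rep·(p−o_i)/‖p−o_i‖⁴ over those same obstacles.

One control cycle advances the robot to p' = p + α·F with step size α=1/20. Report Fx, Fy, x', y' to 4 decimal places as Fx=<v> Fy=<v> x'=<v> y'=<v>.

Fx=-1.2678 Fy=7.4584 x'=-7.0634 y'=-3.6271

F_att = 5/4·(g−p) = 5/4·(-1,6) = (-1.2500,7.5000)
o1: d²=221 > ρ²=60 → inactive
o2: d²=320 > ρ²=60 → inactive
o3: d²=58 ≤ ρ²=60; F_rep = 20·(-3,-7)/58² = (-0.0178,-0.0416)
F = F_att + ΣF_rep = (-1.2678,7.4584)
p' = p + 1/20·F = (-7.0634,-3.6271)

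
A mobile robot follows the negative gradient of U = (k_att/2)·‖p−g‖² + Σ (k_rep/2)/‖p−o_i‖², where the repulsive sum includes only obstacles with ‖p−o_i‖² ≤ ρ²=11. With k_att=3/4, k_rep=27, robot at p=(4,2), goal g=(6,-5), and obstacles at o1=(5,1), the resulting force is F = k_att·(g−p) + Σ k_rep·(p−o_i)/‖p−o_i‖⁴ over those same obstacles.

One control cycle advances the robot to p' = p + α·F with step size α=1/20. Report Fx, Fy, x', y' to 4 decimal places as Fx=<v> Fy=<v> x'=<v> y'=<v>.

F_att = 3/4·(g−p) = 3/4·(2,-7) = (1.5000,-5.2500)
o1: d²=2 ≤ ρ²=11; F_rep = 27·(-1,1)/2² = (-6.7500,6.7500)
F = F_att + ΣF_rep = (-5.2500,1.5000)
p' = p + 1/20·F = (3.7375,2.0750)

Fx=-5.2500 Fy=1.5000 x'=3.7375 y'=2.0750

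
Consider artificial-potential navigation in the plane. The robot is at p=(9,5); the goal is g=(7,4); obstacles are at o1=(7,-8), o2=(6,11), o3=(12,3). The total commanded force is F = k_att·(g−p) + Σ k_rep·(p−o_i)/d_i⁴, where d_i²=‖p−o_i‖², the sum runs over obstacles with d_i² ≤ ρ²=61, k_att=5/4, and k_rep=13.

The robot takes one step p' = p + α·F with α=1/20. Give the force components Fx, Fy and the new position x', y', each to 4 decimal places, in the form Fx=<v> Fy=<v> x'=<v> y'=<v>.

F_att = 5/4·(g−p) = 5/4·(-2,-1) = (-2.5000,-1.2500)
o1: d²=173 > ρ²=61 → inactive
o2: d²=45 ≤ ρ²=61; F_rep = 13·(3,-6)/45² = (0.0193,-0.0385)
o3: d²=13 ≤ ρ²=61; F_rep = 13·(-3,2)/13² = (-0.2308,0.1538)
F = F_att + ΣF_rep = (-2.7115,-1.1347)
p' = p + 1/20·F = (8.8644,4.9433)

Fx=-2.7115 Fy=-1.1347 x'=8.8644 y'=4.9433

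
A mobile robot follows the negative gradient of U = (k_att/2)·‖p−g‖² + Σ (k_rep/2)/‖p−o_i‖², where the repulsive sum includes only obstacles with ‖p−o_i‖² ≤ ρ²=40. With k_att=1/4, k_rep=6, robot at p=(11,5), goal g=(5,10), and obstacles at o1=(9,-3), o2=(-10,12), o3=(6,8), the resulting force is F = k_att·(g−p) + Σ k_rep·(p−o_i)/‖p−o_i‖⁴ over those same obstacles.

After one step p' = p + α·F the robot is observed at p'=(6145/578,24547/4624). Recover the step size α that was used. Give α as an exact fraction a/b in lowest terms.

F_att = 1/4·(g−p) = 1/4·(-6,5) = (-1.5000,1.2500)
o1: d²=68 > ρ²=40 → inactive
o2: d²=490 > ρ²=40 → inactive
o3: d²=34 ≤ ρ²=40; F_rep = 6·(5,-3)/34² = (0.0260,-0.0156)
F = F_att + ΣF_rep = (-1.4740,1.2344)
Δp = p'−p = (-0.3685,0.3086); α = Δx/Fx = (-213/578) / (-426/289) = 1/4
check: Δy/Fy = (1427/4624) / (1427/1156) = 1/4 ✓

α = 1/4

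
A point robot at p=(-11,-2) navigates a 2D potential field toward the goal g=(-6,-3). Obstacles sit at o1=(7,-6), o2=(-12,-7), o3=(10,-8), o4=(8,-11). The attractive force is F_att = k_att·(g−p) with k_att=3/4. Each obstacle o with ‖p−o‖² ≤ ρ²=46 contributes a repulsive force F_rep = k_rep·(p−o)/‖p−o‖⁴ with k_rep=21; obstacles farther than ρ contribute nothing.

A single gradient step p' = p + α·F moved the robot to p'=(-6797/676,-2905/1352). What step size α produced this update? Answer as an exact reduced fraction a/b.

F_att = 3/4·(g−p) = 3/4·(5,-1) = (3.7500,-0.7500)
o1: d²=340 > ρ²=46 → inactive
o2: d²=26 ≤ ρ²=46; F_rep = 21·(1,5)/26² = (0.0311,0.1553)
o3: d²=477 > ρ²=46 → inactive
o4: d²=442 > ρ²=46 → inactive
F = F_att + ΣF_rep = (3.7811,-0.5947)
Δp = p'−p = (0.9453,-0.1487); α = Δx/Fx = (639/676) / (639/169) = 1/4
check: Δy/Fy = (-201/1352) / (-201/338) = 1/4 ✓

α = 1/4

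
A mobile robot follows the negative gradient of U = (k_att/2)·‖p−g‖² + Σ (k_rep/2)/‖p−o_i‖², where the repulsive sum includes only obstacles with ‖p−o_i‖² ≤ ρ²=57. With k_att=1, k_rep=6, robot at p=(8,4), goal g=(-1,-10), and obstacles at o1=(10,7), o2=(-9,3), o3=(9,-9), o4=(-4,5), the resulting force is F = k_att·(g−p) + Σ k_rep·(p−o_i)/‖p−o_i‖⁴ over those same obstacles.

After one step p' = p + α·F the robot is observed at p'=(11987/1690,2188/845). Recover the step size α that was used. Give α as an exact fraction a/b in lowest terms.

F_att = 1·(g−p) = 1·(-9,-14) = (-9.0000,-14.0000)
o1: d²=13 ≤ ρ²=57; F_rep = 6·(-2,-3)/13² = (-0.0710,-0.1065)
o2: d²=290 > ρ²=57 → inactive
o3: d²=170 > ρ²=57 → inactive
o4: d²=145 > ρ²=57 → inactive
F = F_att + ΣF_rep = (-9.0710,-14.1065)
Δp = p'−p = (-0.9071,-1.4107); α = Δx/Fx = (-1533/1690) / (-1533/169) = 1/10
check: Δy/Fy = (-1192/845) / (-2384/169) = 1/10 ✓

α = 1/10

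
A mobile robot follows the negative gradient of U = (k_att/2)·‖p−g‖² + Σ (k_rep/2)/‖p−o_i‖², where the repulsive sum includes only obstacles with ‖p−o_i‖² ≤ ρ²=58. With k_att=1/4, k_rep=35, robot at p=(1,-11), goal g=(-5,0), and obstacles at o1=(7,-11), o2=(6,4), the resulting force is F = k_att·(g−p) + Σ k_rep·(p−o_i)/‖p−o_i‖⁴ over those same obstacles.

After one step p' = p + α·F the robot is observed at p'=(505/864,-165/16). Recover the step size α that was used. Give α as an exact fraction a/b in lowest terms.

α = 1/4

F_att = 1/4·(g−p) = 1/4·(-6,11) = (-1.5000,2.7500)
o1: d²=36 ≤ ρ²=58; F_rep = 35·(-6,0)/36² = (-0.1620,0.0000)
o2: d²=250 > ρ²=58 → inactive
F = F_att + ΣF_rep = (-1.6620,2.7500)
Δp = p'−p = (-0.4155,0.6875); α = Δx/Fx = (-359/864) / (-359/216) = 1/4
check: Δy/Fy = (11/16) / (11/4) = 1/4 ✓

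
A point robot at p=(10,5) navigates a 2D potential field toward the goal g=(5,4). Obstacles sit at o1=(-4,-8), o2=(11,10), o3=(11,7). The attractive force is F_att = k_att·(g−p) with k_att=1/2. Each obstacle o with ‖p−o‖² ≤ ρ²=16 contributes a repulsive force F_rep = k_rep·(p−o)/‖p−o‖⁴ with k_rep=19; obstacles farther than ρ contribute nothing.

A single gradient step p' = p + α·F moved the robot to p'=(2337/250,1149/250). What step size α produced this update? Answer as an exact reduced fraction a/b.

F_att = 1/2·(g−p) = 1/2·(-5,-1) = (-2.5000,-0.5000)
o1: d²=365 > ρ²=16 → inactive
o2: d²=26 > ρ²=16 → inactive
o3: d²=5 ≤ ρ²=16; F_rep = 19·(-1,-2)/5² = (-0.7600,-1.5200)
F = F_att + ΣF_rep = (-3.2600,-2.0200)
Δp = p'−p = (-0.6520,-0.4040); α = Δx/Fx = (-163/250) / (-163/50) = 1/5
check: Δy/Fy = (-101/250) / (-101/50) = 1/5 ✓

α = 1/5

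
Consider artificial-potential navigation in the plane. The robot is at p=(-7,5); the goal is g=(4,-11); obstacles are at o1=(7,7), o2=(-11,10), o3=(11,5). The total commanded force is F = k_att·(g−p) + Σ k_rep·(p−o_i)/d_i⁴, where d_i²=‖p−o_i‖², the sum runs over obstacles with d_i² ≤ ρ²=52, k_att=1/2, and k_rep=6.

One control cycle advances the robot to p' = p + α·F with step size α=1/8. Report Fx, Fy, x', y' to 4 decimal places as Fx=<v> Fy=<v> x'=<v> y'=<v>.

Fx=5.5143 Fy=-8.0178 x'=-6.3107 y'=3.9978

F_att = 1/2·(g−p) = 1/2·(11,-16) = (5.5000,-8.0000)
o1: d²=200 > ρ²=52 → inactive
o2: d²=41 ≤ ρ²=52; F_rep = 6·(4,-5)/41² = (0.0143,-0.0178)
o3: d²=324 > ρ²=52 → inactive
F = F_att + ΣF_rep = (5.5143,-8.0178)
p' = p + 1/8·F = (-6.3107,3.9978)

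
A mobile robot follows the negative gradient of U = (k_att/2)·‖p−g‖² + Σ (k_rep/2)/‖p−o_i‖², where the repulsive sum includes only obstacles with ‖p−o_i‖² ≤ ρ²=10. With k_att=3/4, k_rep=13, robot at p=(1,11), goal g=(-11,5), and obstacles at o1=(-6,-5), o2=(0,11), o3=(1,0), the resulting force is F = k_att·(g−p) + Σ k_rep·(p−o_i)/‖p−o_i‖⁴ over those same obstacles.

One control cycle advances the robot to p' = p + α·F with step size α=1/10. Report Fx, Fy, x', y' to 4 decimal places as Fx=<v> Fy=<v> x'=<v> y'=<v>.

Fx=4.0000 Fy=-4.5000 x'=1.4000 y'=10.5500

F_att = 3/4·(g−p) = 3/4·(-12,-6) = (-9.0000,-4.5000)
o1: d²=305 > ρ²=10 → inactive
o2: d²=1 ≤ ρ²=10; F_rep = 13·(1,0)/1² = (13.0000,0.0000)
o3: d²=121 > ρ²=10 → inactive
F = F_att + ΣF_rep = (4.0000,-4.5000)
p' = p + 1/10·F = (1.4000,10.5500)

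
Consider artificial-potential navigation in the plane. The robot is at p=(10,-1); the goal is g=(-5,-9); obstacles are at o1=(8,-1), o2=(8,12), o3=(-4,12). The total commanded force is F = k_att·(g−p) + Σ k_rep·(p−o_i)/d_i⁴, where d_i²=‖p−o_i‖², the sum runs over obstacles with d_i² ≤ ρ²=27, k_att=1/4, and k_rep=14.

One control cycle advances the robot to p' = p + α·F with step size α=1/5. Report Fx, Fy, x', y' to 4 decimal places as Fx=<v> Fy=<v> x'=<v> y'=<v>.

F_att = 1/4·(g−p) = 1/4·(-15,-8) = (-3.7500,-2.0000)
o1: d²=4 ≤ ρ²=27; F_rep = 14·(2,0)/4² = (1.7500,0.0000)
o2: d²=173 > ρ²=27 → inactive
o3: d²=365 > ρ²=27 → inactive
F = F_att + ΣF_rep = (-2.0000,-2.0000)
p' = p + 1/5·F = (9.6000,-1.4000)

Fx=-2.0000 Fy=-2.0000 x'=9.6000 y'=-1.4000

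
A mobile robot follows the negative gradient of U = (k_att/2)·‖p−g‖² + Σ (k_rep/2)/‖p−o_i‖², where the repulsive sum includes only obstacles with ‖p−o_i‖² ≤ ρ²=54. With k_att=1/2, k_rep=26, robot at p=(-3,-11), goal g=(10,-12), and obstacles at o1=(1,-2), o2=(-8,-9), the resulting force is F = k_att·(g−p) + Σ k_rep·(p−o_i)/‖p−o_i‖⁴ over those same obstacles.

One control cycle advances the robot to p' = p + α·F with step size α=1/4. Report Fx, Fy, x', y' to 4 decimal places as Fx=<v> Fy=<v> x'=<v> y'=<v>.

F_att = 1/2·(g−p) = 1/2·(13,-1) = (6.5000,-0.5000)
o1: d²=97 > ρ²=54 → inactive
o2: d²=29 ≤ ρ²=54; F_rep = 26·(5,-2)/29² = (0.1546,-0.0618)
F = F_att + ΣF_rep = (6.6546,-0.5618)
p' = p + 1/4·F = (-1.3364,-11.1405)

Fx=6.6546 Fy=-0.5618 x'=-1.3364 y'=-11.1405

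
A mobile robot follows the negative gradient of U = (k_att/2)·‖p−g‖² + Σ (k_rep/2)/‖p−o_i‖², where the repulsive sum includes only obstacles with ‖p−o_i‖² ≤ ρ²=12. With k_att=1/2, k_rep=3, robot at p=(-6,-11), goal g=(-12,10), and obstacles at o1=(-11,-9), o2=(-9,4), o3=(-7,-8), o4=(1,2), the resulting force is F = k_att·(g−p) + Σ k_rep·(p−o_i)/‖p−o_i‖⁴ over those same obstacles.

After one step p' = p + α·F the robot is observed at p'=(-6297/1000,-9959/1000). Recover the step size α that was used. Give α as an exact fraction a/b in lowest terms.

α = 1/10

F_att = 1/2·(g−p) = 1/2·(-6,21) = (-3.0000,10.5000)
o1: d²=29 > ρ²=12 → inactive
o2: d²=234 > ρ²=12 → inactive
o3: d²=10 ≤ ρ²=12; F_rep = 3·(1,-3)/10² = (0.0300,-0.0900)
o4: d²=218 > ρ²=12 → inactive
F = F_att + ΣF_rep = (-2.9700,10.4100)
Δp = p'−p = (-0.2970,1.0410); α = Δx/Fx = (-297/1000) / (-297/100) = 1/10
check: Δy/Fy = (1041/1000) / (1041/100) = 1/10 ✓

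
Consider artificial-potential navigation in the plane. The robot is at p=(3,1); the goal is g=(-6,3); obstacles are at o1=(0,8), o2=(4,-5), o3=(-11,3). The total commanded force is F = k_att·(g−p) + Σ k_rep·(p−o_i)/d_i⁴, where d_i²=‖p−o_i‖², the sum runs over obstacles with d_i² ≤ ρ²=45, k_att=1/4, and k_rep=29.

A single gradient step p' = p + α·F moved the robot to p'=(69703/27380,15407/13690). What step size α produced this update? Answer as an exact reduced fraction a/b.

F_att = 1/4·(g−p) = 1/4·(-9,2) = (-2.2500,0.5000)
o1: d²=58 > ρ²=45 → inactive
o2: d²=37 ≤ ρ²=45; F_rep = 29·(-1,6)/37² = (-0.0212,0.1271)
o3: d²=200 > ρ²=45 → inactive
F = F_att + ΣF_rep = (-2.2712,0.6271)
Δp = p'−p = (-0.4542,0.1254); α = Δx/Fx = (-12437/27380) / (-12437/5476) = 1/5
check: Δy/Fy = (1717/13690) / (1717/2738) = 1/5 ✓

α = 1/5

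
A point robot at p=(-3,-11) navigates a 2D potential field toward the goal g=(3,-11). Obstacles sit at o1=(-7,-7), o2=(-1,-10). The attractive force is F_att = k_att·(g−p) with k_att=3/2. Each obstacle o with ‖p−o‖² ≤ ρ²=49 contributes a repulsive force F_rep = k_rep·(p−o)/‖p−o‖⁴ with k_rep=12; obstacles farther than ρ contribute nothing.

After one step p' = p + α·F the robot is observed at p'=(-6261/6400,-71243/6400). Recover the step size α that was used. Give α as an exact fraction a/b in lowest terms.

F_att = 3/2·(g−p) = 3/2·(6,0) = (9.0000,0.0000)
o1: d²=32 ≤ ρ²=49; F_rep = 12·(4,-4)/32² = (0.0469,-0.0469)
o2: d²=5 ≤ ρ²=49; F_rep = 12·(-2,-1)/5² = (-0.9600,-0.4800)
F = F_att + ΣF_rep = (8.0869,-0.5269)
Δp = p'−p = (2.0217,-0.1317); α = Δx/Fx = (12939/6400) / (12939/1600) = 1/4
check: Δy/Fy = (-843/6400) / (-843/1600) = 1/4 ✓

α = 1/4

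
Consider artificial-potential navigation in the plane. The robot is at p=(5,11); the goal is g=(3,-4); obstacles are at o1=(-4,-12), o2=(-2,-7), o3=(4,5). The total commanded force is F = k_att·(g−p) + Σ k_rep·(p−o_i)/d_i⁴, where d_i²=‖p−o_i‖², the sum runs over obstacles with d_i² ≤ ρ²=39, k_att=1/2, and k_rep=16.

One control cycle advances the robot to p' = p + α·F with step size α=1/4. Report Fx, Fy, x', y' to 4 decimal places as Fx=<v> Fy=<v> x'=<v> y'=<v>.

F_att = 1/2·(g−p) = 1/2·(-2,-15) = (-1.0000,-7.5000)
o1: d²=610 > ρ²=39 → inactive
o2: d²=373 > ρ²=39 → inactive
o3: d²=37 ≤ ρ²=39; F_rep = 16·(1,6)/37² = (0.0117,0.0701)
F = F_att + ΣF_rep = (-0.9883,-7.4299)
p' = p + 1/4·F = (4.7529,9.1425)

Fx=-0.9883 Fy=-7.4299 x'=4.7529 y'=9.1425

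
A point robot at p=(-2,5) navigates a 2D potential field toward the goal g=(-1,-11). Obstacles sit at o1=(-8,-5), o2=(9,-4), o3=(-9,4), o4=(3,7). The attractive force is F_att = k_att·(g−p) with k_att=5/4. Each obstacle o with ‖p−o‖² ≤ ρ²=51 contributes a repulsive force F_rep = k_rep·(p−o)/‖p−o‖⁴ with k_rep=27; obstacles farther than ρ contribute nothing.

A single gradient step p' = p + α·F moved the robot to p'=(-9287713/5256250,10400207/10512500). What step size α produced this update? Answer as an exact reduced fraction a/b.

α = 1/5

F_att = 5/4·(g−p) = 5/4·(1,-16) = (1.2500,-20.0000)
o1: d²=136 > ρ²=51 → inactive
o2: d²=202 > ρ²=51 → inactive
o3: d²=50 ≤ ρ²=51; F_rep = 27·(7,1)/50² = (0.0756,0.0108)
o4: d²=29 ≤ ρ²=51; F_rep = 27·(-5,-2)/29² = (-0.1605,-0.0642)
F = F_att + ΣF_rep = (1.1651,-20.0534)
Δp = p'−p = (0.2330,-4.0107); α = Δx/Fx = (1224787/5256250) / (1224787/1051250) = 1/5
check: Δy/Fy = (-42162293/10512500) / (-42162293/2102500) = 1/5 ✓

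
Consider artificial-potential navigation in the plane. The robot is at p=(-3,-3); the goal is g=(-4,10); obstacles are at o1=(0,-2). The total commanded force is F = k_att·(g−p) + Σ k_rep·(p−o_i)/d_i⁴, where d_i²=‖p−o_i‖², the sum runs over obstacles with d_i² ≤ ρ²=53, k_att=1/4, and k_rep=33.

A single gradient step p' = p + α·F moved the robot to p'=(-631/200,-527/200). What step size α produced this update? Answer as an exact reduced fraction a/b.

F_att = 1/4·(g−p) = 1/4·(-1,13) = (-0.2500,3.2500)
o1: d²=10 ≤ ρ²=53; F_rep = 33·(-3,-1)/10² = (-0.9900,-0.3300)
F = F_att + ΣF_rep = (-1.2400,2.9200)
Δp = p'−p = (-0.1550,0.3650); α = Δx/Fx = (-31/200) / (-31/25) = 1/8
check: Δy/Fy = (73/200) / (73/25) = 1/8 ✓

α = 1/8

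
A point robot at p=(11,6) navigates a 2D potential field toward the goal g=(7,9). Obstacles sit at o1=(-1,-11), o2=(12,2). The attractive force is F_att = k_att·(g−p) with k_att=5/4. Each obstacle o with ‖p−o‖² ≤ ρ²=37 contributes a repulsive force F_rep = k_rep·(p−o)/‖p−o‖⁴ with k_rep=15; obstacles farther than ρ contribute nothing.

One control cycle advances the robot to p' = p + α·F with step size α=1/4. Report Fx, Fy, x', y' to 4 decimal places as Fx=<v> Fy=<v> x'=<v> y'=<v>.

Fx=-5.0519 Fy=3.9576 x'=9.7370 y'=6.9894

F_att = 5/4·(g−p) = 5/4·(-4,3) = (-5.0000,3.7500)
o1: d²=433 > ρ²=37 → inactive
o2: d²=17 ≤ ρ²=37; F_rep = 15·(-1,4)/17² = (-0.0519,0.2076)
F = F_att + ΣF_rep = (-5.0519,3.9576)
p' = p + 1/4·F = (9.7370,6.9894)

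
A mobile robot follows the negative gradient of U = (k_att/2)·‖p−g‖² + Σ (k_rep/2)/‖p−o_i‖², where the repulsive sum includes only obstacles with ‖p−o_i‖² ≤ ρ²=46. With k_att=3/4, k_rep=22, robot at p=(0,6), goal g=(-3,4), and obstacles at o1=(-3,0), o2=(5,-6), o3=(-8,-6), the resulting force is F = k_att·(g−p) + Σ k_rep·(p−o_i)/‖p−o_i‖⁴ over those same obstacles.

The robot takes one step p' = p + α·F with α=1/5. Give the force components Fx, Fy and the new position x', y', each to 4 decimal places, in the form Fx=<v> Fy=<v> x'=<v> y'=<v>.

F_att = 3/4·(g−p) = 3/4·(-3,-2) = (-2.2500,-1.5000)
o1: d²=45 ≤ ρ²=46; F_rep = 22·(3,6)/45² = (0.0326,0.0652)
o2: d²=169 > ρ²=46 → inactive
o3: d²=208 > ρ²=46 → inactive
F = F_att + ΣF_rep = (-2.2174,-1.4348)
p' = p + 1/5·F = (-0.4435,5.7130)

Fx=-2.2174 Fy=-1.4348 x'=-0.4435 y'=5.7130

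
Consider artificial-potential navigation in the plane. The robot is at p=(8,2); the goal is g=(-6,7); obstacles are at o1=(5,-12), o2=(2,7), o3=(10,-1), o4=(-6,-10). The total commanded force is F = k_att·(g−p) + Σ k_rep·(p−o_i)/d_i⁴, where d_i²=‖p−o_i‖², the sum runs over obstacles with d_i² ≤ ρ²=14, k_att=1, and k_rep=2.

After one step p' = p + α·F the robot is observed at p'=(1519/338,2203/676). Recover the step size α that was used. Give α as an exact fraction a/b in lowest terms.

α = 1/4

F_att = 1·(g−p) = 1·(-14,5) = (-14.0000,5.0000)
o1: d²=205 > ρ²=14 → inactive
o2: d²=61 > ρ²=14 → inactive
o3: d²=13 ≤ ρ²=14; F_rep = 2·(-2,3)/13² = (-0.0237,0.0355)
o4: d²=340 > ρ²=14 → inactive
F = F_att + ΣF_rep = (-14.0237,5.0355)
Δp = p'−p = (-3.5059,1.2589); α = Δx/Fx = (-1185/338) / (-2370/169) = 1/4
check: Δy/Fy = (851/676) / (851/169) = 1/4 ✓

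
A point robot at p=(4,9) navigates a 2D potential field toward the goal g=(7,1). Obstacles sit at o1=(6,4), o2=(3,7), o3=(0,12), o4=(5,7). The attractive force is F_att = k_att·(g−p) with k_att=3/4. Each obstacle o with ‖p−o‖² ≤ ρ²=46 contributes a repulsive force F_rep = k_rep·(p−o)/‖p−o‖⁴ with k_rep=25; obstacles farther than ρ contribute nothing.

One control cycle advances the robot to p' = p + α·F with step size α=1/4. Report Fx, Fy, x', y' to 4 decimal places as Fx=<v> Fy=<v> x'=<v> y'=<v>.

Fx=2.3505 Fy=-1.9714 x'=4.5876 y'=8.5072

F_att = 3/4·(g−p) = 3/4·(3,-8) = (2.2500,-6.0000)
o1: d²=29 ≤ ρ²=46; F_rep = 25·(-2,5)/29² = (-0.0595,0.1486)
o2: d²=5 ≤ ρ²=46; F_rep = 25·(1,2)/5² = (1.0000,2.0000)
o3: d²=25 ≤ ρ²=46; F_rep = 25·(4,-3)/25² = (0.1600,-0.1200)
o4: d²=5 ≤ ρ²=46; F_rep = 25·(-1,2)/5² = (-1.0000,2.0000)
F = F_att + ΣF_rep = (2.3505,-1.9714)
p' = p + 1/4·F = (4.5876,8.5072)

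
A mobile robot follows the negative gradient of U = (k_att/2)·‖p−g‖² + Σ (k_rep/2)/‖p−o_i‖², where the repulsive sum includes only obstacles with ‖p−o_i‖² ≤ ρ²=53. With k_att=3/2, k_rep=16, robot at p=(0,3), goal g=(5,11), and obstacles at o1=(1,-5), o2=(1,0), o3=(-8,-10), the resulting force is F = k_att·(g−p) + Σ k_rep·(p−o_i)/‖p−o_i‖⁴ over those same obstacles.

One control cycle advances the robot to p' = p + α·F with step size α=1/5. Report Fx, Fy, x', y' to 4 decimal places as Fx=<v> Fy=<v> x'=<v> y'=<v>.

F_att = 3/2·(g−p) = 3/2·(5,8) = (7.5000,12.0000)
o1: d²=65 > ρ²=53 → inactive
o2: d²=10 ≤ ρ²=53; F_rep = 16·(-1,3)/10² = (-0.1600,0.4800)
o3: d²=233 > ρ²=53 → inactive
F = F_att + ΣF_rep = (7.3400,12.4800)
p' = p + 1/5·F = (1.4680,5.4960)

Fx=7.3400 Fy=12.4800 x'=1.4680 y'=5.4960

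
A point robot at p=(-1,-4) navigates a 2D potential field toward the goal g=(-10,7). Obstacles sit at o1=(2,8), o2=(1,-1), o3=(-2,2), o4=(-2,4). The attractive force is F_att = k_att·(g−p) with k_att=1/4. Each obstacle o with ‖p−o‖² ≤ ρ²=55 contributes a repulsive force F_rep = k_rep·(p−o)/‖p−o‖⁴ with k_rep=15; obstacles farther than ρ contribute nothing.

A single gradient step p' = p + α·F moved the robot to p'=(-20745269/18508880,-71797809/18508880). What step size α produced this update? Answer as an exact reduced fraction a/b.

α = 1/20

F_att = 1/4·(g−p) = 1/4·(-9,11) = (-2.2500,2.7500)
o1: d²=153 > ρ²=55 → inactive
o2: d²=13 ≤ ρ²=55; F_rep = 15·(-2,-3)/13² = (-0.1775,-0.2663)
o3: d²=37 ≤ ρ²=55; F_rep = 15·(1,-6)/37² = (0.0110,-0.0657)
o4: d²=65 > ρ²=55 → inactive
F = F_att + ΣF_rep = (-2.4166,2.4180)
Δp = p'−p = (-0.1208,0.1209); α = Δx/Fx = (-2236389/18508880) / (-2236389/925444) = 1/20
check: Δy/Fy = (2237711/18508880) / (2237711/925444) = 1/20 ✓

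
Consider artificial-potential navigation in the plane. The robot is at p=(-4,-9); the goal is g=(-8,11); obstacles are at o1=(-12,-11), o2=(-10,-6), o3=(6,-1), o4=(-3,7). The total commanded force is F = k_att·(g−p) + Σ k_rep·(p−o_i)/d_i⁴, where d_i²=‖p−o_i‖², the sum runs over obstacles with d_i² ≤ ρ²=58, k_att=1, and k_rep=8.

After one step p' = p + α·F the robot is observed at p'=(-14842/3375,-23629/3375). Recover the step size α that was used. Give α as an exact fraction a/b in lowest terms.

F_att = 1·(g−p) = 1·(-4,20) = (-4.0000,20.0000)
o1: d²=68 > ρ²=58 → inactive
o2: d²=45 ≤ ρ²=58; F_rep = 8·(6,-3)/45² = (0.0237,-0.0119)
o3: d²=164 > ρ²=58 → inactive
o4: d²=257 > ρ²=58 → inactive
F = F_att + ΣF_rep = (-3.9763,19.9881)
Δp = p'−p = (-0.3976,1.9988); α = Δx/Fx = (-1342/3375) / (-2684/675) = 1/10
check: Δy/Fy = (6746/3375) / (13492/675) = 1/10 ✓

α = 1/10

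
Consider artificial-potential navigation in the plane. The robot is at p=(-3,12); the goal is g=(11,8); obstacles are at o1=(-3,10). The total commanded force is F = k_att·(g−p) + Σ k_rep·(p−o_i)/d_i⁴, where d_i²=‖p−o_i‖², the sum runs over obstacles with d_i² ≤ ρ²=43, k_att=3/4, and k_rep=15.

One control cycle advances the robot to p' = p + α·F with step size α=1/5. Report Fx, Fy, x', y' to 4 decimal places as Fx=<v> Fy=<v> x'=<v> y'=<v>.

Fx=10.5000 Fy=-1.1250 x'=-0.9000 y'=11.7750

F_att = 3/4·(g−p) = 3/4·(14,-4) = (10.5000,-3.0000)
o1: d²=4 ≤ ρ²=43; F_rep = 15·(0,2)/4² = (0.0000,1.8750)
F = F_att + ΣF_rep = (10.5000,-1.1250)
p' = p + 1/5·F = (-0.9000,11.7750)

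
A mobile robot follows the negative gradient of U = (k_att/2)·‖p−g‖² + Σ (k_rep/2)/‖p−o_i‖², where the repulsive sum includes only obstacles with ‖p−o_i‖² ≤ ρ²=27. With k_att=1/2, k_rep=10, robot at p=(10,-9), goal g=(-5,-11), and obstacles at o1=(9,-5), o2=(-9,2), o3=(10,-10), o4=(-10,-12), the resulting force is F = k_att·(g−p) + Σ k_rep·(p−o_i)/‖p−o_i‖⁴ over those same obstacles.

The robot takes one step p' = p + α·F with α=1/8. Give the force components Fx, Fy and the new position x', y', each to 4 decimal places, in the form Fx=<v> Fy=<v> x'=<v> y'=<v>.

F_att = 1/2·(g−p) = 1/2·(-15,-2) = (-7.5000,-1.0000)
o1: d²=17 ≤ ρ²=27; F_rep = 10·(1,-4)/17² = (0.0346,-0.1384)
o2: d²=482 > ρ²=27 → inactive
o3: d²=1 ≤ ρ²=27; F_rep = 10·(0,1)/1² = (0.0000,10.0000)
o4: d²=409 > ρ²=27 → inactive
F = F_att + ΣF_rep = (-7.4654,8.8616)
p' = p + 1/8·F = (9.0668,-7.8923)

Fx=-7.4654 Fy=8.8616 x'=9.0668 y'=-7.8923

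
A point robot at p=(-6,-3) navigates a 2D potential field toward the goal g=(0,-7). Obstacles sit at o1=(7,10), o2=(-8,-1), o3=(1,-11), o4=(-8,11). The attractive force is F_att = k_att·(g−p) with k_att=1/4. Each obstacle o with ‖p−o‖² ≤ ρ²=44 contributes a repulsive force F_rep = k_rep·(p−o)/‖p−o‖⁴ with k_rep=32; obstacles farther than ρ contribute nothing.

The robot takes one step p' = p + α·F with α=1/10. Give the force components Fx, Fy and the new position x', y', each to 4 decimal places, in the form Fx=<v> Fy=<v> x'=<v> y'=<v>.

F_att = 1/4·(g−p) = 1/4·(6,-4) = (1.5000,-1.0000)
o1: d²=338 > ρ²=44 → inactive
o2: d²=8 ≤ ρ²=44; F_rep = 32·(2,-2)/8² = (1.0000,-1.0000)
o3: d²=113 > ρ²=44 → inactive
o4: d²=200 > ρ²=44 → inactive
F = F_att + ΣF_rep = (2.5000,-2.0000)
p' = p + 1/10·F = (-5.7500,-3.2000)

Fx=2.5000 Fy=-2.0000 x'=-5.7500 y'=-3.2000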